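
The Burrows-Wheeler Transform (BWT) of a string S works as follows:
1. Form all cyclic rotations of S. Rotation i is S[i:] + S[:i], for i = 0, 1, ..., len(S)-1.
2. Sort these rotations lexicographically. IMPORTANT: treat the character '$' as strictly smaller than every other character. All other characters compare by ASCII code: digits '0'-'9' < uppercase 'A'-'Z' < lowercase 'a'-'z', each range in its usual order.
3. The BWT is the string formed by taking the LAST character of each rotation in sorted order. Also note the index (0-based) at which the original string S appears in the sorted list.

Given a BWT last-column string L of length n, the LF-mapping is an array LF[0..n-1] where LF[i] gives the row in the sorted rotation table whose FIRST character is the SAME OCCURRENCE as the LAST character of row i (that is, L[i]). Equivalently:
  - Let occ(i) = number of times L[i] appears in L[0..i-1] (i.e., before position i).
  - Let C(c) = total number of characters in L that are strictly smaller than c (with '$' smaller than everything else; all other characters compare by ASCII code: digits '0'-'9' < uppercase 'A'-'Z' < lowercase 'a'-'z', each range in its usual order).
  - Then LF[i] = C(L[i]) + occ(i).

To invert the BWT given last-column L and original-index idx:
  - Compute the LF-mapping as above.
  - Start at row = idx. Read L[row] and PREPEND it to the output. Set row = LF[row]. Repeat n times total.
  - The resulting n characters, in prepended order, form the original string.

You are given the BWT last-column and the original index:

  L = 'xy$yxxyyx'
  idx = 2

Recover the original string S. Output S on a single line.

Answer: xxyyyxyx$

Derivation:
LF mapping: 1 5 0 6 2 3 7 8 4
Walk LF starting at row 2, prepending L[row]:
  step 1: row=2, L[2]='$', prepend. Next row=LF[2]=0
  step 2: row=0, L[0]='x', prepend. Next row=LF[0]=1
  step 3: row=1, L[1]='y', prepend. Next row=LF[1]=5
  step 4: row=5, L[5]='x', prepend. Next row=LF[5]=3
  step 5: row=3, L[3]='y', prepend. Next row=LF[3]=6
  step 6: row=6, L[6]='y', prepend. Next row=LF[6]=7
  step 7: row=7, L[7]='y', prepend. Next row=LF[7]=8
  step 8: row=8, L[8]='x', prepend. Next row=LF[8]=4
  step 9: row=4, L[4]='x', prepend. Next row=LF[4]=2
Reversed output: xxyyyxyx$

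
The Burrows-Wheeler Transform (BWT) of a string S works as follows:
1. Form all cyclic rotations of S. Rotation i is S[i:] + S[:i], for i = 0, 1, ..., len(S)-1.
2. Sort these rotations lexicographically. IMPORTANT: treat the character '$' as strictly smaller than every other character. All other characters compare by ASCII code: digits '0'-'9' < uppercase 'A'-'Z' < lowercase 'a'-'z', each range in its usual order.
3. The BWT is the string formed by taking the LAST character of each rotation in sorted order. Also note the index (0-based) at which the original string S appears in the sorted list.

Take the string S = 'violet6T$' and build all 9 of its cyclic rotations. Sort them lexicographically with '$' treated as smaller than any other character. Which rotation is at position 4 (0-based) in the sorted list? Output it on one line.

All 9 rotations (rotation i = S[i:]+S[:i]):
  rot[0] = violet6T$
  rot[1] = iolet6T$v
  rot[2] = olet6T$vi
  rot[3] = let6T$vio
  rot[4] = et6T$viol
  rot[5] = t6T$viole
  rot[6] = 6T$violet
  rot[7] = T$violet6
  rot[8] = $violet6T
Sorted (with $ < everything):
  sorted[0] = $violet6T
  sorted[1] = 6T$violet
  sorted[2] = T$violet6
  sorted[3] = et6T$viol
  sorted[4] = iolet6T$v
  sorted[5] = let6T$vio
  sorted[6] = olet6T$vi
  sorted[7] = t6T$viole
  sorted[8] = violet6T$
sorted[4] = iolet6T$v

Answer: iolet6T$v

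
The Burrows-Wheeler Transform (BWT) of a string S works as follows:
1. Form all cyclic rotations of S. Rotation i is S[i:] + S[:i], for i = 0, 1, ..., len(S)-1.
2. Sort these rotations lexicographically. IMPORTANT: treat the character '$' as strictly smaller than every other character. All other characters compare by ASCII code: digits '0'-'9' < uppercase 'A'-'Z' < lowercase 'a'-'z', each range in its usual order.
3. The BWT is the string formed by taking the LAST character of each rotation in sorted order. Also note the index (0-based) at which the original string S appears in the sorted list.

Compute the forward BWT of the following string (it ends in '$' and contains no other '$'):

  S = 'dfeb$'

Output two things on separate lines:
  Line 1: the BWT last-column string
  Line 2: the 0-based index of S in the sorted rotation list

All 5 rotations (rotation i = S[i:]+S[:i]):
  rot[0] = dfeb$
  rot[1] = feb$d
  rot[2] = eb$df
  rot[3] = b$dfe
  rot[4] = $dfeb
Sorted (with $ < everything):
  sorted[0] = $dfeb  (last char: 'b')
  sorted[1] = b$dfe  (last char: 'e')
  sorted[2] = dfeb$  (last char: '$')
  sorted[3] = eb$df  (last char: 'f')
  sorted[4] = feb$d  (last char: 'd')
Last column: be$fd
Original string S is at sorted index 2

Answer: be$fd
2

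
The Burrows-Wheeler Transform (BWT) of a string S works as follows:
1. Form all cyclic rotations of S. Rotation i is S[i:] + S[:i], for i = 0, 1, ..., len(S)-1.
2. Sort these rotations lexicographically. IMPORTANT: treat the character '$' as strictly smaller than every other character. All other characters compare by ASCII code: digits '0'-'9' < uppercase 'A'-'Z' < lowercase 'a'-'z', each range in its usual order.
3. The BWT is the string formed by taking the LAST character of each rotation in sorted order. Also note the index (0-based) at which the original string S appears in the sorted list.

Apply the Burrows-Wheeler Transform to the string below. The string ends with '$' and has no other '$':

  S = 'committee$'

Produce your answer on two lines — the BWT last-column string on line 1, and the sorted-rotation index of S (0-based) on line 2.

Answer: e$etmmocti
1

Derivation:
All 10 rotations (rotation i = S[i:]+S[:i]):
  rot[0] = committee$
  rot[1] = ommittee$c
  rot[2] = mmittee$co
  rot[3] = mittee$com
  rot[4] = ittee$comm
  rot[5] = ttee$commi
  rot[6] = tee$commit
  rot[7] = ee$committ
  rot[8] = e$committe
  rot[9] = $committee
Sorted (with $ < everything):
  sorted[0] = $committee  (last char: 'e')
  sorted[1] = committee$  (last char: '$')
  sorted[2] = e$committe  (last char: 'e')
  sorted[3] = ee$committ  (last char: 't')
  sorted[4] = ittee$comm  (last char: 'm')
  sorted[5] = mittee$com  (last char: 'm')
  sorted[6] = mmittee$co  (last char: 'o')
  sorted[7] = ommittee$c  (last char: 'c')
  sorted[8] = tee$commit  (last char: 't')
  sorted[9] = ttee$commi  (last char: 'i')
Last column: e$etmmocti
Original string S is at sorted index 1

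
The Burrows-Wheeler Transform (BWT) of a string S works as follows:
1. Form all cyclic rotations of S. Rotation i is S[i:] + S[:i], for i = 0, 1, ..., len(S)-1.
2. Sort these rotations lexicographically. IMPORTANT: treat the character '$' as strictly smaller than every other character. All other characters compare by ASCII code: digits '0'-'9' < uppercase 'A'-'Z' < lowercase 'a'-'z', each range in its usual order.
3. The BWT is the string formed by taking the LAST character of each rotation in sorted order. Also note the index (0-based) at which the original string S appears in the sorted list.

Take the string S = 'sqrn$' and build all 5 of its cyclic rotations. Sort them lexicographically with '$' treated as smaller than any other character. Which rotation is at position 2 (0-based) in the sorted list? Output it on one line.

Answer: qrn$s

Derivation:
All 5 rotations (rotation i = S[i:]+S[:i]):
  rot[0] = sqrn$
  rot[1] = qrn$s
  rot[2] = rn$sq
  rot[3] = n$sqr
  rot[4] = $sqrn
Sorted (with $ < everything):
  sorted[0] = $sqrn
  sorted[1] = n$sqr
  sorted[2] = qrn$s
  sorted[3] = rn$sq
  sorted[4] = sqrn$
sorted[2] = qrn$s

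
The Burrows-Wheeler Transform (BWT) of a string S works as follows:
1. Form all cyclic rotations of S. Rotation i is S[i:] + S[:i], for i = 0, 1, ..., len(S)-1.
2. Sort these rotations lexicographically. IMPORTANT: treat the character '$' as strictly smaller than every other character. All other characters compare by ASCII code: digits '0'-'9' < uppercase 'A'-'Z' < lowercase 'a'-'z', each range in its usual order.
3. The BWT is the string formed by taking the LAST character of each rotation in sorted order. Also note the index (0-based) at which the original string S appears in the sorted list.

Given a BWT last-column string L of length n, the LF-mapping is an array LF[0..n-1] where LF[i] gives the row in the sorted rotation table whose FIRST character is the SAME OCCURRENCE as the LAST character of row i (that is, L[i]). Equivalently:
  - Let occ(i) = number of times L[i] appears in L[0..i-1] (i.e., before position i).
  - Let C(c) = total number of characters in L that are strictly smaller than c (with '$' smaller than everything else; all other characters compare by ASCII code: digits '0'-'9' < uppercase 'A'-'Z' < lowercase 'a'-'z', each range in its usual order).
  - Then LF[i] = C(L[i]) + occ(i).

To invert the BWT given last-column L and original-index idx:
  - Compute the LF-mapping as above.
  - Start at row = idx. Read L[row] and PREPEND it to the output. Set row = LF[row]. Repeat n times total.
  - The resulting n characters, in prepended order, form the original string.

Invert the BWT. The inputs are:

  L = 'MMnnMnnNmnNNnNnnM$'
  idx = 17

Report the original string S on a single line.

Answer: nnnNNnMMnnmNnNnMM$

Derivation:
LF mapping: 1 2 10 11 3 12 13 5 9 14 6 7 15 8 16 17 4 0
Walk LF starting at row 17, prepending L[row]:
  step 1: row=17, L[17]='$', prepend. Next row=LF[17]=0
  step 2: row=0, L[0]='M', prepend. Next row=LF[0]=1
  step 3: row=1, L[1]='M', prepend. Next row=LF[1]=2
  step 4: row=2, L[2]='n', prepend. Next row=LF[2]=10
  step 5: row=10, L[10]='N', prepend. Next row=LF[10]=6
  step 6: row=6, L[6]='n', prepend. Next row=LF[6]=13
  step 7: row=13, L[13]='N', prepend. Next row=LF[13]=8
  step 8: row=8, L[8]='m', prepend. Next row=LF[8]=9
  step 9: row=9, L[9]='n', prepend. Next row=LF[9]=14
  step 10: row=14, L[14]='n', prepend. Next row=LF[14]=16
  step 11: row=16, L[16]='M', prepend. Next row=LF[16]=4
  step 12: row=4, L[4]='M', prepend. Next row=LF[4]=3
  step 13: row=3, L[3]='n', prepend. Next row=LF[3]=11
  step 14: row=11, L[11]='N', prepend. Next row=LF[11]=7
  step 15: row=7, L[7]='N', prepend. Next row=LF[7]=5
  step 16: row=5, L[5]='n', prepend. Next row=LF[5]=12
  step 17: row=12, L[12]='n', prepend. Next row=LF[12]=15
  step 18: row=15, L[15]='n', prepend. Next row=LF[15]=17
Reversed output: nnnNNnMMnnmNnNnMM$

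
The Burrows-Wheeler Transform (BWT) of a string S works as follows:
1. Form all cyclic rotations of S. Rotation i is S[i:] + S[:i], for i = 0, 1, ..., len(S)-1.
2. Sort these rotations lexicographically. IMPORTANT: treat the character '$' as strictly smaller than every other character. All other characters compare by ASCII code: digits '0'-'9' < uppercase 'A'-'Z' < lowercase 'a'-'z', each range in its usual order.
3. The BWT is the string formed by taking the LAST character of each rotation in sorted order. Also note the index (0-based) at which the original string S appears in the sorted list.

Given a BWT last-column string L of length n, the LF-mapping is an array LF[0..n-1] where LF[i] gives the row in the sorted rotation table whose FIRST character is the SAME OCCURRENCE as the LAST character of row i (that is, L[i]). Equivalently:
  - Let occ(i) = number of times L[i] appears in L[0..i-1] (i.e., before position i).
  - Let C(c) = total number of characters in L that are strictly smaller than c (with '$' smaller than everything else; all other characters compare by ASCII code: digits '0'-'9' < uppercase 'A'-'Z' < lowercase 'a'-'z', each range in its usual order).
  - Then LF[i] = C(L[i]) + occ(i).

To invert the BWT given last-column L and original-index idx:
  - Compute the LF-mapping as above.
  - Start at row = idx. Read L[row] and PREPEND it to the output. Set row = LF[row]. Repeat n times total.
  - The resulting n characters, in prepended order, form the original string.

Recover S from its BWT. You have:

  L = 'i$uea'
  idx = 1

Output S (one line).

LF mapping: 3 0 4 2 1
Walk LF starting at row 1, prepending L[row]:
  step 1: row=1, L[1]='$', prepend. Next row=LF[1]=0
  step 2: row=0, L[0]='i', prepend. Next row=LF[0]=3
  step 3: row=3, L[3]='e', prepend. Next row=LF[3]=2
  step 4: row=2, L[2]='u', prepend. Next row=LF[2]=4
  step 5: row=4, L[4]='a', prepend. Next row=LF[4]=1
Reversed output: auei$

Answer: auei$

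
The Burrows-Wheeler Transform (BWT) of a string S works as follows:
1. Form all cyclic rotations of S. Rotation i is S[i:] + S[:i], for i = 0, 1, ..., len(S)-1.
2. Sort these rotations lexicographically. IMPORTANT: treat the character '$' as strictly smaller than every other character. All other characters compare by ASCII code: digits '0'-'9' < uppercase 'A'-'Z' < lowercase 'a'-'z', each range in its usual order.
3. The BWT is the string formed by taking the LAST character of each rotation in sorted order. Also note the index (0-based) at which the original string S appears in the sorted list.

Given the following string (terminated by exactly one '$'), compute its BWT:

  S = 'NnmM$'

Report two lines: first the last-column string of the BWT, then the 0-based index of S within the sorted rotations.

Answer: Mm$nN
2

Derivation:
All 5 rotations (rotation i = S[i:]+S[:i]):
  rot[0] = NnmM$
  rot[1] = nmM$N
  rot[2] = mM$Nn
  rot[3] = M$Nnm
  rot[4] = $NnmM
Sorted (with $ < everything):
  sorted[0] = $NnmM  (last char: 'M')
  sorted[1] = M$Nnm  (last char: 'm')
  sorted[2] = NnmM$  (last char: '$')
  sorted[3] = mM$Nn  (last char: 'n')
  sorted[4] = nmM$N  (last char: 'N')
Last column: Mm$nN
Original string S is at sorted index 2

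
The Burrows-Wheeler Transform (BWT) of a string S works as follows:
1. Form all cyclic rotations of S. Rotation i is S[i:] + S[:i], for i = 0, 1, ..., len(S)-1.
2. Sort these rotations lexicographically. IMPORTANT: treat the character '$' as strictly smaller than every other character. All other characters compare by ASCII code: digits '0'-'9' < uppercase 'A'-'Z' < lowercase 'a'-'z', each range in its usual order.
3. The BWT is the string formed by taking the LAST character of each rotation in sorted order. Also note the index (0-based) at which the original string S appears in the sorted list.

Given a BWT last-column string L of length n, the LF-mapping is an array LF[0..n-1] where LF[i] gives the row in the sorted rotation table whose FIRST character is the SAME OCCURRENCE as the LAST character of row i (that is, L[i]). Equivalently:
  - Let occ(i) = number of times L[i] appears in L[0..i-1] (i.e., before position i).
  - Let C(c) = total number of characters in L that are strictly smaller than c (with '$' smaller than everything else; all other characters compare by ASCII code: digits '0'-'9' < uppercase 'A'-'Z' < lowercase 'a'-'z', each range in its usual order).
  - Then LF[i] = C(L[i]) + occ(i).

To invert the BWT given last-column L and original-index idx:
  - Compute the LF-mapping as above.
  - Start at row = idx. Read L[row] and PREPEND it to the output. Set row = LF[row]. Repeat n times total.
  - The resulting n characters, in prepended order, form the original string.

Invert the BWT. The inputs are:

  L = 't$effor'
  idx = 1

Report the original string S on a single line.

LF mapping: 6 0 1 2 3 4 5
Walk LF starting at row 1, prepending L[row]:
  step 1: row=1, L[1]='$', prepend. Next row=LF[1]=0
  step 2: row=0, L[0]='t', prepend. Next row=LF[0]=6
  step 3: row=6, L[6]='r', prepend. Next row=LF[6]=5
  step 4: row=5, L[5]='o', prepend. Next row=LF[5]=4
  step 5: row=4, L[4]='f', prepend. Next row=LF[4]=3
  step 6: row=3, L[3]='f', prepend. Next row=LF[3]=2
  step 7: row=2, L[2]='e', prepend. Next row=LF[2]=1
Reversed output: effort$

Answer: effort$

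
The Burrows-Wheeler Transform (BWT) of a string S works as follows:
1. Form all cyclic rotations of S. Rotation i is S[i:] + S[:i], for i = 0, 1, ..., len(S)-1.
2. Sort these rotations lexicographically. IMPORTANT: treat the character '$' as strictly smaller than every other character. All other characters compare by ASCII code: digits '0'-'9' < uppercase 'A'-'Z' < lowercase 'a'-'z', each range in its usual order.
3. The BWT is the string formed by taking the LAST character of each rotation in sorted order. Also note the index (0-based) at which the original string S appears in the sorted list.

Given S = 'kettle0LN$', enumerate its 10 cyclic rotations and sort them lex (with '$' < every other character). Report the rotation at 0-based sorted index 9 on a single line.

Answer: ttle0LN$ke

Derivation:
All 10 rotations (rotation i = S[i:]+S[:i]):
  rot[0] = kettle0LN$
  rot[1] = ettle0LN$k
  rot[2] = ttle0LN$ke
  rot[3] = tle0LN$ket
  rot[4] = le0LN$kett
  rot[5] = e0LN$kettl
  rot[6] = 0LN$kettle
  rot[7] = LN$kettle0
  rot[8] = N$kettle0L
  rot[9] = $kettle0LN
Sorted (with $ < everything):
  sorted[0] = $kettle0LN
  sorted[1] = 0LN$kettle
  sorted[2] = LN$kettle0
  sorted[3] = N$kettle0L
  sorted[4] = e0LN$kettl
  sorted[5] = ettle0LN$k
  sorted[6] = kettle0LN$
  sorted[7] = le0LN$kett
  sorted[8] = tle0LN$ket
  sorted[9] = ttle0LN$ke
sorted[9] = ttle0LN$ke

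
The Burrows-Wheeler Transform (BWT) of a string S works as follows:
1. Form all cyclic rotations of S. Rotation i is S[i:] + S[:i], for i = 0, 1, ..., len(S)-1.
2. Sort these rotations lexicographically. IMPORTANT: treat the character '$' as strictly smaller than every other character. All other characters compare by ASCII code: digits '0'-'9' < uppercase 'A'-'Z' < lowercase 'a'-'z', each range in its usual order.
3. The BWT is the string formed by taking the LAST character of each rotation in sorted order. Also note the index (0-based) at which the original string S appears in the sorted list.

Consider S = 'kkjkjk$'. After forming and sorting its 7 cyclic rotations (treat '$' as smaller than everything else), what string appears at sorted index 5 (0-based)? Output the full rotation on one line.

Answer: kjkjk$k

Derivation:
All 7 rotations (rotation i = S[i:]+S[:i]):
  rot[0] = kkjkjk$
  rot[1] = kjkjk$k
  rot[2] = jkjk$kk
  rot[3] = kjk$kkj
  rot[4] = jk$kkjk
  rot[5] = k$kkjkj
  rot[6] = $kkjkjk
Sorted (with $ < everything):
  sorted[0] = $kkjkjk
  sorted[1] = jk$kkjk
  sorted[2] = jkjk$kk
  sorted[3] = k$kkjkj
  sorted[4] = kjk$kkj
  sorted[5] = kjkjk$k
  sorted[6] = kkjkjk$
sorted[5] = kjkjk$k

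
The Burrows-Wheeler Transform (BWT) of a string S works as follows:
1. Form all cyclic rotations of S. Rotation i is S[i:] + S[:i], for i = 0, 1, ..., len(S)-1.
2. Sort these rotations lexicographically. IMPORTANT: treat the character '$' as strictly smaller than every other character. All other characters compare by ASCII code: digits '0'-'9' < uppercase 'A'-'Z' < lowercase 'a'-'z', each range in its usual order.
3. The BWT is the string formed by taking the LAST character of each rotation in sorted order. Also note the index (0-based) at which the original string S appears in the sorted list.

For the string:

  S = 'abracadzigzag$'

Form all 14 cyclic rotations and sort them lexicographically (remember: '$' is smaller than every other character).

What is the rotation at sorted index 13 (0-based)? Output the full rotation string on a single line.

Answer: zigzag$abracad

Derivation:
All 14 rotations (rotation i = S[i:]+S[:i]):
  rot[0] = abracadzigzag$
  rot[1] = bracadzigzag$a
  rot[2] = racadzigzag$ab
  rot[3] = acadzigzag$abr
  rot[4] = cadzigzag$abra
  rot[5] = adzigzag$abrac
  rot[6] = dzigzag$abraca
  rot[7] = zigzag$abracad
  rot[8] = igzag$abracadz
  rot[9] = gzag$abracadzi
  rot[10] = zag$abracadzig
  rot[11] = ag$abracadzigz
  rot[12] = g$abracadzigza
  rot[13] = $abracadzigzag
Sorted (with $ < everything):
  sorted[0] = $abracadzigzag
  sorted[1] = abracadzigzag$
  sorted[2] = acadzigzag$abr
  sorted[3] = adzigzag$abrac
  sorted[4] = ag$abracadzigz
  sorted[5] = bracadzigzag$a
  sorted[6] = cadzigzag$abra
  sorted[7] = dzigzag$abraca
  sorted[8] = g$abracadzigza
  sorted[9] = gzag$abracadzi
  sorted[10] = igzag$abracadz
  sorted[11] = racadzigzag$ab
  sorted[12] = zag$abracadzig
  sorted[13] = zigzag$abracad
sorted[13] = zigzag$abracad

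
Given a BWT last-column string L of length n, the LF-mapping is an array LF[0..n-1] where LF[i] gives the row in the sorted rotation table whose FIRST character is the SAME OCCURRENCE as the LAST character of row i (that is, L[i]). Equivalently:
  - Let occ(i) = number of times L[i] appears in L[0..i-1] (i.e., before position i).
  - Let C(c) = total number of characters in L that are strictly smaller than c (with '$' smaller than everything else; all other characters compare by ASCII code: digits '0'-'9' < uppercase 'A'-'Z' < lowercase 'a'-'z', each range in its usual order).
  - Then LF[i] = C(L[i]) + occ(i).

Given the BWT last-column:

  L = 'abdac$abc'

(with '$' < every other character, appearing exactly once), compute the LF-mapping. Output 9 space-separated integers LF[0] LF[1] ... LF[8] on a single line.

Answer: 1 4 8 2 6 0 3 5 7

Derivation:
Char counts: '$':1, 'a':3, 'b':2, 'c':2, 'd':1
C (first-col start): C('$')=0, C('a')=1, C('b')=4, C('c')=6, C('d')=8
L[0]='a': occ=0, LF[0]=C('a')+0=1+0=1
L[1]='b': occ=0, LF[1]=C('b')+0=4+0=4
L[2]='d': occ=0, LF[2]=C('d')+0=8+0=8
L[3]='a': occ=1, LF[3]=C('a')+1=1+1=2
L[4]='c': occ=0, LF[4]=C('c')+0=6+0=6
L[5]='$': occ=0, LF[5]=C('$')+0=0+0=0
L[6]='a': occ=2, LF[6]=C('a')+2=1+2=3
L[7]='b': occ=1, LF[7]=C('b')+1=4+1=5
L[8]='c': occ=1, LF[8]=C('c')+1=6+1=7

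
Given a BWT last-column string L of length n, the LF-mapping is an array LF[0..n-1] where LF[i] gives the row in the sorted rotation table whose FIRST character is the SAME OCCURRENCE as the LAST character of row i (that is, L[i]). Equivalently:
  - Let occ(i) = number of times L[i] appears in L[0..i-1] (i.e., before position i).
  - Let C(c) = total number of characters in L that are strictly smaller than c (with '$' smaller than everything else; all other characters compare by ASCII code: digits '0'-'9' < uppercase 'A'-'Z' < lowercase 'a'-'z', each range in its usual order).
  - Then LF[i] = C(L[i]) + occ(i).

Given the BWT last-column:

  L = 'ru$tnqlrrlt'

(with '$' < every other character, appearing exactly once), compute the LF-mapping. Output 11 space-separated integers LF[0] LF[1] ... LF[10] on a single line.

Char counts: '$':1, 'l':2, 'n':1, 'q':1, 'r':3, 't':2, 'u':1
C (first-col start): C('$')=0, C('l')=1, C('n')=3, C('q')=4, C('r')=5, C('t')=8, C('u')=10
L[0]='r': occ=0, LF[0]=C('r')+0=5+0=5
L[1]='u': occ=0, LF[1]=C('u')+0=10+0=10
L[2]='$': occ=0, LF[2]=C('$')+0=0+0=0
L[3]='t': occ=0, LF[3]=C('t')+0=8+0=8
L[4]='n': occ=0, LF[4]=C('n')+0=3+0=3
L[5]='q': occ=0, LF[5]=C('q')+0=4+0=4
L[6]='l': occ=0, LF[6]=C('l')+0=1+0=1
L[7]='r': occ=1, LF[7]=C('r')+1=5+1=6
L[8]='r': occ=2, LF[8]=C('r')+2=5+2=7
L[9]='l': occ=1, LF[9]=C('l')+1=1+1=2
L[10]='t': occ=1, LF[10]=C('t')+1=8+1=9

Answer: 5 10 0 8 3 4 1 6 7 2 9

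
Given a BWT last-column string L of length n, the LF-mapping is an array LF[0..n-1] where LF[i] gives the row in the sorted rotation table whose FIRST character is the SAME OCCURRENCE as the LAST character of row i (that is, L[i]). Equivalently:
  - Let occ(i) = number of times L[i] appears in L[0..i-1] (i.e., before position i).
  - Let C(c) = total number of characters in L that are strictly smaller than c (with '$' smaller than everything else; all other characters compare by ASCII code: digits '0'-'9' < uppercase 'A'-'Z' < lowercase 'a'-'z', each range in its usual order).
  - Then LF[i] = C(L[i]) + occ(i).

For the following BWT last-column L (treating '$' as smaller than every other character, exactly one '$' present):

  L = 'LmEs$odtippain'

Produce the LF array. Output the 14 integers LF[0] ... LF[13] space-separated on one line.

Char counts: '$':1, 'E':1, 'L':1, 'a':1, 'd':1, 'i':2, 'm':1, 'n':1, 'o':1, 'p':2, 's':1, 't':1
C (first-col start): C('$')=0, C('E')=1, C('L')=2, C('a')=3, C('d')=4, C('i')=5, C('m')=7, C('n')=8, C('o')=9, C('p')=10, C('s')=12, C('t')=13
L[0]='L': occ=0, LF[0]=C('L')+0=2+0=2
L[1]='m': occ=0, LF[1]=C('m')+0=7+0=7
L[2]='E': occ=0, LF[2]=C('E')+0=1+0=1
L[3]='s': occ=0, LF[3]=C('s')+0=12+0=12
L[4]='$': occ=0, LF[4]=C('$')+0=0+0=0
L[5]='o': occ=0, LF[5]=C('o')+0=9+0=9
L[6]='d': occ=0, LF[6]=C('d')+0=4+0=4
L[7]='t': occ=0, LF[7]=C('t')+0=13+0=13
L[8]='i': occ=0, LF[8]=C('i')+0=5+0=5
L[9]='p': occ=0, LF[9]=C('p')+0=10+0=10
L[10]='p': occ=1, LF[10]=C('p')+1=10+1=11
L[11]='a': occ=0, LF[11]=C('a')+0=3+0=3
L[12]='i': occ=1, LF[12]=C('i')+1=5+1=6
L[13]='n': occ=0, LF[13]=C('n')+0=8+0=8

Answer: 2 7 1 12 0 9 4 13 5 10 11 3 6 8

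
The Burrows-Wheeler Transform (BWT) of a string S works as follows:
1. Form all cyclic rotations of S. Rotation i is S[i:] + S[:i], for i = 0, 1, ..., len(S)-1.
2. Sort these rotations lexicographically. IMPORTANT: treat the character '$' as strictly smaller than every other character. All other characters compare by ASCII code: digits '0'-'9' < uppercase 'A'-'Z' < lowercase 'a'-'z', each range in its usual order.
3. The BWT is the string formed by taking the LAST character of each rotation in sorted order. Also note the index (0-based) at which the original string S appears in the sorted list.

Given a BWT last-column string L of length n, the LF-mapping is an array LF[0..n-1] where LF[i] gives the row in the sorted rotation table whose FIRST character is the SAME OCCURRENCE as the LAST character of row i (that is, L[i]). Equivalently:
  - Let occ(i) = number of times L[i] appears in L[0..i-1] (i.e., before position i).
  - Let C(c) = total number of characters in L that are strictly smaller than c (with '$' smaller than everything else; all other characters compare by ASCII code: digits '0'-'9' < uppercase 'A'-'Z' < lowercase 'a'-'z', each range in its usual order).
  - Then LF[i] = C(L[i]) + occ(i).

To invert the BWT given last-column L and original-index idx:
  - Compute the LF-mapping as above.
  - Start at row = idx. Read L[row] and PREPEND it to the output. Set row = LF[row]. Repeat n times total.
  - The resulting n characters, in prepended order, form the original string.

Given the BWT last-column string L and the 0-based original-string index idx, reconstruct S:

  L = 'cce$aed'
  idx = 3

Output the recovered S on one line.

LF mapping: 2 3 5 0 1 6 4
Walk LF starting at row 3, prepending L[row]:
  step 1: row=3, L[3]='$', prepend. Next row=LF[3]=0
  step 2: row=0, L[0]='c', prepend. Next row=LF[0]=2
  step 3: row=2, L[2]='e', prepend. Next row=LF[2]=5
  step 4: row=5, L[5]='e', prepend. Next row=LF[5]=6
  step 5: row=6, L[6]='d', prepend. Next row=LF[6]=4
  step 6: row=4, L[4]='a', prepend. Next row=LF[4]=1
  step 7: row=1, L[1]='c', prepend. Next row=LF[1]=3
Reversed output: cadeec$

Answer: cadeec$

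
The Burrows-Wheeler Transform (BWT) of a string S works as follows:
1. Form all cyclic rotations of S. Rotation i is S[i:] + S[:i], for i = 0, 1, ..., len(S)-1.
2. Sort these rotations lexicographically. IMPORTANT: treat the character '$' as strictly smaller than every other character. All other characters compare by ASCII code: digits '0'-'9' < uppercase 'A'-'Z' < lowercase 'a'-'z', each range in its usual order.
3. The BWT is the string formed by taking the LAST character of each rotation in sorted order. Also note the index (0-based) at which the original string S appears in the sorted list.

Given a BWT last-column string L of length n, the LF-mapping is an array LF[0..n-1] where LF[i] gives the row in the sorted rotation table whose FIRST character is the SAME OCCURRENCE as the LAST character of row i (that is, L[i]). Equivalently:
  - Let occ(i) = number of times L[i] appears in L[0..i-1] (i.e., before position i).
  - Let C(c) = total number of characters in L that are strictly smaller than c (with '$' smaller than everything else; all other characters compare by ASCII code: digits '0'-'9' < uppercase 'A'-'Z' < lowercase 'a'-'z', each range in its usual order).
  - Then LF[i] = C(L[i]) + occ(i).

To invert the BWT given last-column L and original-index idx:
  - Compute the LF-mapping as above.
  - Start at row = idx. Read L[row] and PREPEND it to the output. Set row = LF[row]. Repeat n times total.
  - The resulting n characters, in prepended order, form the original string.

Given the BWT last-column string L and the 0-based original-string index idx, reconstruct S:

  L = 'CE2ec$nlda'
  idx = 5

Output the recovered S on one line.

Answer: candleE2C$

Derivation:
LF mapping: 2 3 1 7 5 0 9 8 6 4
Walk LF starting at row 5, prepending L[row]:
  step 1: row=5, L[5]='$', prepend. Next row=LF[5]=0
  step 2: row=0, L[0]='C', prepend. Next row=LF[0]=2
  step 3: row=2, L[2]='2', prepend. Next row=LF[2]=1
  step 4: row=1, L[1]='E', prepend. Next row=LF[1]=3
  step 5: row=3, L[3]='e', prepend. Next row=LF[3]=7
  step 6: row=7, L[7]='l', prepend. Next row=LF[7]=8
  step 7: row=8, L[8]='d', prepend. Next row=LF[8]=6
  step 8: row=6, L[6]='n', prepend. Next row=LF[6]=9
  step 9: row=9, L[9]='a', prepend. Next row=LF[9]=4
  step 10: row=4, L[4]='c', prepend. Next row=LF[4]=5
Reversed output: candleE2C$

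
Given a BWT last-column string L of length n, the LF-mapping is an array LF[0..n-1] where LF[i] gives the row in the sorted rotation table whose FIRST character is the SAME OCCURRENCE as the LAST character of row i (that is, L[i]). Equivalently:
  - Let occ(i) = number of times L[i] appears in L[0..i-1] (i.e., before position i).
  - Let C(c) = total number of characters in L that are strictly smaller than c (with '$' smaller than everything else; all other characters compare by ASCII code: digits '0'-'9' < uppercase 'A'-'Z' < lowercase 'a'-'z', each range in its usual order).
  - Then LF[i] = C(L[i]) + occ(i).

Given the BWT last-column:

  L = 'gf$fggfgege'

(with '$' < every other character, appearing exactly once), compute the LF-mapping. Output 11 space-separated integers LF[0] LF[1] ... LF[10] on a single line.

Char counts: '$':1, 'e':2, 'f':3, 'g':5
C (first-col start): C('$')=0, C('e')=1, C('f')=3, C('g')=6
L[0]='g': occ=0, LF[0]=C('g')+0=6+0=6
L[1]='f': occ=0, LF[1]=C('f')+0=3+0=3
L[2]='$': occ=0, LF[2]=C('$')+0=0+0=0
L[3]='f': occ=1, LF[3]=C('f')+1=3+1=4
L[4]='g': occ=1, LF[4]=C('g')+1=6+1=7
L[5]='g': occ=2, LF[5]=C('g')+2=6+2=8
L[6]='f': occ=2, LF[6]=C('f')+2=3+2=5
L[7]='g': occ=3, LF[7]=C('g')+3=6+3=9
L[8]='e': occ=0, LF[8]=C('e')+0=1+0=1
L[9]='g': occ=4, LF[9]=C('g')+4=6+4=10
L[10]='e': occ=1, LF[10]=C('e')+1=1+1=2

Answer: 6 3 0 4 7 8 5 9 1 10 2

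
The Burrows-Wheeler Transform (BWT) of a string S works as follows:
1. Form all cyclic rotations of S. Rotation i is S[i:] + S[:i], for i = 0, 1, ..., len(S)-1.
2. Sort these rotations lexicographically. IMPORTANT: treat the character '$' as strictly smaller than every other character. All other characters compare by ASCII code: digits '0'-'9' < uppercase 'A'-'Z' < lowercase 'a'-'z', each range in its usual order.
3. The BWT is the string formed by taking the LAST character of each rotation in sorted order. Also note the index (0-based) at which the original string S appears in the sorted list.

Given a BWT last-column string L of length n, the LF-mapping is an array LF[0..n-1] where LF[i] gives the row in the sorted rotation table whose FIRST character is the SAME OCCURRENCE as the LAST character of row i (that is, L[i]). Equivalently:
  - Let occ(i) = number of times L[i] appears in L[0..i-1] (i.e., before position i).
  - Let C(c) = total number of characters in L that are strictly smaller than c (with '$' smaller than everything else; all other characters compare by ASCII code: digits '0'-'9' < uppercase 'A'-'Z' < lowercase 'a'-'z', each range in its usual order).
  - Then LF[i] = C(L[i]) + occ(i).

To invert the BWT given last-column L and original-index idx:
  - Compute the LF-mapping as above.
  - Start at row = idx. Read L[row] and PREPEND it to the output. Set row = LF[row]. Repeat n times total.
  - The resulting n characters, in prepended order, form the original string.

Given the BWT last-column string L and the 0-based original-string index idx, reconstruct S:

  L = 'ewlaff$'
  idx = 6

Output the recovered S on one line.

LF mapping: 2 6 5 1 3 4 0
Walk LF starting at row 6, prepending L[row]:
  step 1: row=6, L[6]='$', prepend. Next row=LF[6]=0
  step 2: row=0, L[0]='e', prepend. Next row=LF[0]=2
  step 3: row=2, L[2]='l', prepend. Next row=LF[2]=5
  step 4: row=5, L[5]='f', prepend. Next row=LF[5]=4
  step 5: row=4, L[4]='f', prepend. Next row=LF[4]=3
  step 6: row=3, L[3]='a', prepend. Next row=LF[3]=1
  step 7: row=1, L[1]='w', prepend. Next row=LF[1]=6
Reversed output: waffle$

Answer: waffle$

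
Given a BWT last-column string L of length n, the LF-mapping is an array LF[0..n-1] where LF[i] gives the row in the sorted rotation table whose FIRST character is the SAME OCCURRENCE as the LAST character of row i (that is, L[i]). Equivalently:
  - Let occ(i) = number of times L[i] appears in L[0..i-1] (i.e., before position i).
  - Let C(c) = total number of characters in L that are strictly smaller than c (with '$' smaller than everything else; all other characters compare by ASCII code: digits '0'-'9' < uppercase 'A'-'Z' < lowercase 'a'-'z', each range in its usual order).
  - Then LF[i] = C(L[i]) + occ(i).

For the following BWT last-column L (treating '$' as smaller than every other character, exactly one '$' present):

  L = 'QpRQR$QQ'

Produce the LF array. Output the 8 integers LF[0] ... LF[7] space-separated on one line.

Answer: 1 7 5 2 6 0 3 4

Derivation:
Char counts: '$':1, 'Q':4, 'R':2, 'p':1
C (first-col start): C('$')=0, C('Q')=1, C('R')=5, C('p')=7
L[0]='Q': occ=0, LF[0]=C('Q')+0=1+0=1
L[1]='p': occ=0, LF[1]=C('p')+0=7+0=7
L[2]='R': occ=0, LF[2]=C('R')+0=5+0=5
L[3]='Q': occ=1, LF[3]=C('Q')+1=1+1=2
L[4]='R': occ=1, LF[4]=C('R')+1=5+1=6
L[5]='$': occ=0, LF[5]=C('$')+0=0+0=0
L[6]='Q': occ=2, LF[6]=C('Q')+2=1+2=3
L[7]='Q': occ=3, LF[7]=C('Q')+3=1+3=4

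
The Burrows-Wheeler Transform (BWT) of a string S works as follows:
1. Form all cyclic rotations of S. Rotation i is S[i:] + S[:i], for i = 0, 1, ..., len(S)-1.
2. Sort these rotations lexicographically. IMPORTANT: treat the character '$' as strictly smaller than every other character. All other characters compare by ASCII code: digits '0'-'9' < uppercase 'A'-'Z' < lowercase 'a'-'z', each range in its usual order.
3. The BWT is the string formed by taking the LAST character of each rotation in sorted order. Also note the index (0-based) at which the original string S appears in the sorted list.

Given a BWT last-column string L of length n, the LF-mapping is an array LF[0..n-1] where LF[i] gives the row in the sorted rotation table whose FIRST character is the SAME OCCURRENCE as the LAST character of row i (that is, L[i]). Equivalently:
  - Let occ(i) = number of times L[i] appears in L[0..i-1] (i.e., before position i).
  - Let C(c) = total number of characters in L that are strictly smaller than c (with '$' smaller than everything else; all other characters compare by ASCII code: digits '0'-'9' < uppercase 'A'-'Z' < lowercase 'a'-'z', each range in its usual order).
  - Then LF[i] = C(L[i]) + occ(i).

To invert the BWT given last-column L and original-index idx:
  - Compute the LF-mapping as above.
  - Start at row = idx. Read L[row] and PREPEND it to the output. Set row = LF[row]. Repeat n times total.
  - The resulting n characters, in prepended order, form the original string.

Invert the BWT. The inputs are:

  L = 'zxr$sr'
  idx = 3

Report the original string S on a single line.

Answer: sxrrz$

Derivation:
LF mapping: 5 4 1 0 3 2
Walk LF starting at row 3, prepending L[row]:
  step 1: row=3, L[3]='$', prepend. Next row=LF[3]=0
  step 2: row=0, L[0]='z', prepend. Next row=LF[0]=5
  step 3: row=5, L[5]='r', prepend. Next row=LF[5]=2
  step 4: row=2, L[2]='r', prepend. Next row=LF[2]=1
  step 5: row=1, L[1]='x', prepend. Next row=LF[1]=4
  step 6: row=4, L[4]='s', prepend. Next row=LF[4]=3
Reversed output: sxrrz$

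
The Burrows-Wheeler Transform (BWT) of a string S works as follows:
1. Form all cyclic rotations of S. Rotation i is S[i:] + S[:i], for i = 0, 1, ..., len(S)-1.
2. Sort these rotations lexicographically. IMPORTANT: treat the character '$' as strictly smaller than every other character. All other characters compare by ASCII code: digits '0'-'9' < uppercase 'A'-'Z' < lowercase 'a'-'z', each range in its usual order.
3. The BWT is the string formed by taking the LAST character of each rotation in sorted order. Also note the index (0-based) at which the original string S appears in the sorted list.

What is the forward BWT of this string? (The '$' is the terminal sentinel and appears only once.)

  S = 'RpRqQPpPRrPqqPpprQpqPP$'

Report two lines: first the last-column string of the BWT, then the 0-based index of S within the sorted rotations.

Answer: PPqpQqrqr$pPPRPQppqRPRp
9

Derivation:
All 23 rotations (rotation i = S[i:]+S[:i]):
  rot[0] = RpRqQPpPRrPqqPpprQpqPP$
  rot[1] = pRqQPpPRrPqqPpprQpqPP$R
  rot[2] = RqQPpPRrPqqPpprQpqPP$Rp
  rot[3] = qQPpPRrPqqPpprQpqPP$RpR
  rot[4] = QPpPRrPqqPpprQpqPP$RpRq
  rot[5] = PpPRrPqqPpprQpqPP$RpRqQ
  rot[6] = pPRrPqqPpprQpqPP$RpRqQP
  rot[7] = PRrPqqPpprQpqPP$RpRqQPp
  rot[8] = RrPqqPpprQpqPP$RpRqQPpP
  rot[9] = rPqqPpprQpqPP$RpRqQPpPR
  rot[10] = PqqPpprQpqPP$RpRqQPpPRr
  rot[11] = qqPpprQpqPP$RpRqQPpPRrP
  rot[12] = qPpprQpqPP$RpRqQPpPRrPq
  rot[13] = PpprQpqPP$RpRqQPpPRrPqq
  rot[14] = pprQpqPP$RpRqQPpPRrPqqP
  rot[15] = prQpqPP$RpRqQPpPRrPqqPp
  rot[16] = rQpqPP$RpRqQPpPRrPqqPpp
  rot[17] = QpqPP$RpRqQPpPRrPqqPppr
  rot[18] = pqPP$RpRqQPpPRrPqqPpprQ
  rot[19] = qPP$RpRqQPpPRrPqqPpprQp
  rot[20] = PP$RpRqQPpPRrPqqPpprQpq
  rot[21] = P$RpRqQPpPRrPqqPpprQpqP
  rot[22] = $RpRqQPpPRrPqqPpprQpqPP
Sorted (with $ < everything):
  sorted[0] = $RpRqQPpPRrPqqPpprQpqPP  (last char: 'P')
  sorted[1] = P$RpRqQPpPRrPqqPpprQpqP  (last char: 'P')
  sorted[2] = PP$RpRqQPpPRrPqqPpprQpq  (last char: 'q')
  sorted[3] = PRrPqqPpprQpqPP$RpRqQPp  (last char: 'p')
  sorted[4] = PpPRrPqqPpprQpqPP$RpRqQ  (last char: 'Q')
  sorted[5] = PpprQpqPP$RpRqQPpPRrPqq  (last char: 'q')
  sorted[6] = PqqPpprQpqPP$RpRqQPpPRr  (last char: 'r')
  sorted[7] = QPpPRrPqqPpprQpqPP$RpRq  (last char: 'q')
  sorted[8] = QpqPP$RpRqQPpPRrPqqPppr  (last char: 'r')
  sorted[9] = RpRqQPpPRrPqqPpprQpqPP$  (last char: '$')
  sorted[10] = RqQPpPRrPqqPpprQpqPP$Rp  (last char: 'p')
  sorted[11] = RrPqqPpprQpqPP$RpRqQPpP  (last char: 'P')
  sorted[12] = pPRrPqqPpprQpqPP$RpRqQP  (last char: 'P')
  sorted[13] = pRqQPpPRrPqqPpprQpqPP$R  (last char: 'R')
  sorted[14] = pprQpqPP$RpRqQPpPRrPqqP  (last char: 'P')
  sorted[15] = pqPP$RpRqQPpPRrPqqPpprQ  (last char: 'Q')
  sorted[16] = prQpqPP$RpRqQPpPRrPqqPp  (last char: 'p')
  sorted[17] = qPP$RpRqQPpPRrPqqPpprQp  (last char: 'p')
  sorted[18] = qPpprQpqPP$RpRqQPpPRrPq  (last char: 'q')
  sorted[19] = qQPpPRrPqqPpprQpqPP$RpR  (last char: 'R')
  sorted[20] = qqPpprQpqPP$RpRqQPpPRrP  (last char: 'P')
  sorted[21] = rPqqPpprQpqPP$RpRqQPpPR  (last char: 'R')
  sorted[22] = rQpqPP$RpRqQPpPRrPqqPpp  (last char: 'p')
Last column: PPqpQqrqr$pPPRPQppqRPRp
Original string S is at sorted index 9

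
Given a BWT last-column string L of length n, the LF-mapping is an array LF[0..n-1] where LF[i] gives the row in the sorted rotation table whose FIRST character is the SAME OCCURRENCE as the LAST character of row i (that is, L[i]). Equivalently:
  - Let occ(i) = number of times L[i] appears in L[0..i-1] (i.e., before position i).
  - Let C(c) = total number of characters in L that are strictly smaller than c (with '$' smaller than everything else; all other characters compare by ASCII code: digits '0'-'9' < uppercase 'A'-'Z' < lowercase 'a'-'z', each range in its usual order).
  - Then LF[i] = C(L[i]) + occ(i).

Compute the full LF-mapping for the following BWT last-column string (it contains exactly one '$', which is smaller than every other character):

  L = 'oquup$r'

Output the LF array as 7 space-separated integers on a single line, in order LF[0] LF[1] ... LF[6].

Char counts: '$':1, 'o':1, 'p':1, 'q':1, 'r':1, 'u':2
C (first-col start): C('$')=0, C('o')=1, C('p')=2, C('q')=3, C('r')=4, C('u')=5
L[0]='o': occ=0, LF[0]=C('o')+0=1+0=1
L[1]='q': occ=0, LF[1]=C('q')+0=3+0=3
L[2]='u': occ=0, LF[2]=C('u')+0=5+0=5
L[3]='u': occ=1, LF[3]=C('u')+1=5+1=6
L[4]='p': occ=0, LF[4]=C('p')+0=2+0=2
L[5]='$': occ=0, LF[5]=C('$')+0=0+0=0
L[6]='r': occ=0, LF[6]=C('r')+0=4+0=4

Answer: 1 3 5 6 2 0 4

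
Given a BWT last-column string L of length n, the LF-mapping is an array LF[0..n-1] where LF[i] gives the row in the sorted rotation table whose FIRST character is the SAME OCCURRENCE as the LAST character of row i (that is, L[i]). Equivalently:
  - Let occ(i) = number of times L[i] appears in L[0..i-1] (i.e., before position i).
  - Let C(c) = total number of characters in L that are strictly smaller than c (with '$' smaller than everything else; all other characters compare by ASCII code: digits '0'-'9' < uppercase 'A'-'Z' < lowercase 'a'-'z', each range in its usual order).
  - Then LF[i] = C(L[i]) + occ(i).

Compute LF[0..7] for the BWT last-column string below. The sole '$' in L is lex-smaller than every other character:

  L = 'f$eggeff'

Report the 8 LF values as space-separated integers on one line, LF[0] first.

Answer: 3 0 1 6 7 2 4 5

Derivation:
Char counts: '$':1, 'e':2, 'f':3, 'g':2
C (first-col start): C('$')=0, C('e')=1, C('f')=3, C('g')=6
L[0]='f': occ=0, LF[0]=C('f')+0=3+0=3
L[1]='$': occ=0, LF[1]=C('$')+0=0+0=0
L[2]='e': occ=0, LF[2]=C('e')+0=1+0=1
L[3]='g': occ=0, LF[3]=C('g')+0=6+0=6
L[4]='g': occ=1, LF[4]=C('g')+1=6+1=7
L[5]='e': occ=1, LF[5]=C('e')+1=1+1=2
L[6]='f': occ=1, LF[6]=C('f')+1=3+1=4
L[7]='f': occ=2, LF[7]=C('f')+2=3+2=5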